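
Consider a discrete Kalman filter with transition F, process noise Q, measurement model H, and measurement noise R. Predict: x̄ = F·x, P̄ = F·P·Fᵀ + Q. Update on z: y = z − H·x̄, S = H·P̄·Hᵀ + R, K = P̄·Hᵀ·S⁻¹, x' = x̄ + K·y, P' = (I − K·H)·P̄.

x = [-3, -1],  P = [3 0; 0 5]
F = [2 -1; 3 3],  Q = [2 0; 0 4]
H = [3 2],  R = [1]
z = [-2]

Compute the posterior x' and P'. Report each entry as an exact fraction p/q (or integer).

x̄ = F·x = [-5, -12]
P̄ = F·P·Fᵀ + Q = [19 3; 3 76]
y = z − H·x̄ = [37]
S = H·P̄·Hᵀ + R = [512]
K = P̄·Hᵀ·S⁻¹ = [63/512; 161/512]
x' = x̄ + K·y = [-229/512, -187/512]
P' = (I − K·H)·P̄ = [5759/512 -8607/512; -8607/512 12991/512]

x' = [-229/512, -187/512]
P' = [5759/512 -8607/512; -8607/512 12991/512]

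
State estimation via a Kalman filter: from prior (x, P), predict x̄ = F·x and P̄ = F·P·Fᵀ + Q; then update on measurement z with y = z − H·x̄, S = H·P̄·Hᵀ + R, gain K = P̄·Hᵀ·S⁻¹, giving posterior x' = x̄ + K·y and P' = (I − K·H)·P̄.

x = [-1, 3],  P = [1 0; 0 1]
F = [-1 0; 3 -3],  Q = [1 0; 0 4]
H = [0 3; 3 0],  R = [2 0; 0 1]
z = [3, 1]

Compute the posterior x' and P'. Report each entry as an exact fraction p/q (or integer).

x̄ = F·x = [1, -12]
P̄ = F·P·Fᵀ + Q = [2 -3; -3 22]
y = z − H·x̄ = [39, -2]
S = H·P̄·Hᵀ + R = [200 -27; -27 19]
K = P̄·Hᵀ·S⁻¹ = [-9/3071 957/3071; 1011/3071 -18/3071]
x' = x̄ + K·y = [806/3071, 2613/3071]
P' = (I − K·H)·P̄ = [319/3071 -6/3071; -6/3071 674/3071]

x' = [806/3071, 2613/3071]
P' = [319/3071 -6/3071; -6/3071 674/3071]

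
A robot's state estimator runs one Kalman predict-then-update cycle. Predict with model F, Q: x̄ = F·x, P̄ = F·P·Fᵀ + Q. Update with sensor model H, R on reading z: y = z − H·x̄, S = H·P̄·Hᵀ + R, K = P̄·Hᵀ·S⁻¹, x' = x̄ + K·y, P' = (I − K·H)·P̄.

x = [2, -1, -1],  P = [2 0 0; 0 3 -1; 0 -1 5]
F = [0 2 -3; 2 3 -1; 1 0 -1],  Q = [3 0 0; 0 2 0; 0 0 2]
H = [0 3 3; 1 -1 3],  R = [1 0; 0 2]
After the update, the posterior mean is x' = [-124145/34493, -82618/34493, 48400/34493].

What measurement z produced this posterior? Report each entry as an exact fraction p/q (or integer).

x̄ = F·x = [1, 2, 3]
P̄ = F·P·Fᵀ + Q = [72 44 17; 44 48 12; 17 12 9]
S = H·P̄·Hᵀ + R = [730 192; 192 145]
K = P̄·Hᵀ·S⁻¹ = [11367/68986 11267/34493; 9978/34493 -5600/34493; 2991/68986 5632/34493]
x' − x̄ = [-158638/34493, -151604/34493, -55079/34493] = K·y
y = (KᵀK)⁻¹·Kᵀ·(x' − x̄) = [-18, -5]
z = y + H·x̄ = [-18, -5] + [15, 8] = [-3, 3]

z = [-3, 3]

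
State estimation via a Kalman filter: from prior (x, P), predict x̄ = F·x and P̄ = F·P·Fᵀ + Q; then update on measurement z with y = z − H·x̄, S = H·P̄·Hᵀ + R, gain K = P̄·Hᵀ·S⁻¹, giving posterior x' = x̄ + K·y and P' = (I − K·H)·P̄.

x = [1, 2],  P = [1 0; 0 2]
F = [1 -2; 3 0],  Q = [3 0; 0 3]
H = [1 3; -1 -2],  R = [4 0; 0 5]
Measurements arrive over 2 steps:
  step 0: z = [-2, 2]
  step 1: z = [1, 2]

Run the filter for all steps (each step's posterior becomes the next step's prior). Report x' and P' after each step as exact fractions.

step 0: x̄ = F·x = [-3, 3]
step 0: P̄ = F·P·Fᵀ + Q = [12 3; 3 12]
step 0: y = z − H·x̄ = [-8, 5]
step 0: S = H·P̄·Hᵀ + R = [142 -99; -99 77]
step 0: K = P̄·Hᵀ·S⁻¹ = [-15/103 -477/1133; 30/103 27/1133]
step 0: x' = x̄ + K·y = [-4464/1133, 894/1133]
step 0: P' = (I − K·H)·P̄ = [8475/1133 -3045/1133; -3045/1133 1455/1133]
step 1: x̄ = F·x = [-6252/1133, -13392/1133]
step 1: P̄ = F·P·Fᵀ + Q = [29874/1133 43695/1133; 43695/1133 79674/1133]
step 1: y = z − H·x̄ = [47561/1133, -30770/1133]
step 1: S = H·P̄·Hᵀ + R = [1013642/1133 -726393/1133; -726393/1133 529015/1133]
step 1: K = P̄·Hᵀ·S⁻¹ = [-26499/7577257 -100941/445721; 1829232/7577257 -23325/445721]
step 1: x' = x̄ + K·y = [3678639/7577257, -2006574/7577257]
step 1: P' = (I − K·H)·P̄ = [25951947/7577257 -8685981/7577257; -8685981/7577257 5334303/7577257]

step 0: x' = [-4464/1133, 894/1133], P' = [8475/1133 -3045/1133; -3045/1133 1455/1133]
step 1: x' = [3678639/7577257, -2006574/7577257], P' = [25951947/7577257 -8685981/7577257; -8685981/7577257 5334303/7577257]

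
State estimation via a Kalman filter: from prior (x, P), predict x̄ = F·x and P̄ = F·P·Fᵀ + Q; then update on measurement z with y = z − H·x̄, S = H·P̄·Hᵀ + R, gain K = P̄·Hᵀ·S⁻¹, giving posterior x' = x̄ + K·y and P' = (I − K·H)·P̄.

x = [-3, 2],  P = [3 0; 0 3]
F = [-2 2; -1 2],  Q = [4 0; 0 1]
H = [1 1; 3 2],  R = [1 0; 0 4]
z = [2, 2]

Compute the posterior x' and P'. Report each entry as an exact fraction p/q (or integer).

x' = [128/245, 209/245]
P' = [276/245 -292/245; -292/245 419/245]

x̄ = F·x = [10, 7]
P̄ = F·P·Fᵀ + Q = [28 18; 18 16]
y = z − H·x̄ = [-15, -42]
S = H·P̄·Hᵀ + R = [81 206; 206 536]
K = P̄·Hᵀ·S⁻¹ = [-16/245 61/245; 127/245 -19/490]
x' = x̄ + K·y = [128/245, 209/245]
P' = (I − K·H)·P̄ = [276/245 -292/245; -292/245 419/245]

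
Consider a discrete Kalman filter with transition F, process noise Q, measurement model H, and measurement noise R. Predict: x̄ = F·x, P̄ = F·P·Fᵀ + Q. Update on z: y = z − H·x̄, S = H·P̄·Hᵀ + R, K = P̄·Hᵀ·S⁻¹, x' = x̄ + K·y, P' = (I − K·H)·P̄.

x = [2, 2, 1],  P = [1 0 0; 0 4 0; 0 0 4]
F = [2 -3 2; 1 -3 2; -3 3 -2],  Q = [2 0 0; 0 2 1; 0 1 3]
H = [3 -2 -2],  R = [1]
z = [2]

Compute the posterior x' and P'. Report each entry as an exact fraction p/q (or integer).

x' = [-364/205, -146/41, -22/205]
P' = [2546/615 818/123 -362/615; 818/123 1645/123 -434/123; -362/615 -434/123 1724/615]

x̄ = F·x = [0, -2, -2]
P̄ = F·P·Fᵀ + Q = [58 54 -58; 54 55 -54; -58 -54 64]
y = z − H·x̄ = [-6]
S = H·P̄·Hᵀ + R = [615]
K = P̄·Hᵀ·S⁻¹ = [182/615; 32/123; -194/615]
x' = x̄ + K·y = [-364/205, -146/41, -22/205]
P' = (I − K·H)·P̄ = [2546/615 818/123 -362/615; 818/123 1645/123 -434/123; -362/615 -434/123 1724/615]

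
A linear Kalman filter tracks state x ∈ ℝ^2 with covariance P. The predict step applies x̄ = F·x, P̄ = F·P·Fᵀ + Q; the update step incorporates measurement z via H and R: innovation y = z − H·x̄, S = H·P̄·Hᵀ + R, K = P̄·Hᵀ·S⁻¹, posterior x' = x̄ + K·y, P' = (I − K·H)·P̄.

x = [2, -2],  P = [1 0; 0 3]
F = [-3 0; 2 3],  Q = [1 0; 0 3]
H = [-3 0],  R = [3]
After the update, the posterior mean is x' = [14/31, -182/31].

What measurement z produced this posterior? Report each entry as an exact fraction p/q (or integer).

x̄ = F·x = [-6, -2]
P̄ = F·P·Fᵀ + Q = [10 -6; -6 34]
S = H·P̄·Hᵀ + R = [93]
K = P̄·Hᵀ·S⁻¹ = [-10/31; 6/31]
x' − x̄ = [200/31, -120/31] = K·y
y = (KᵀK)⁻¹·Kᵀ·(x' − x̄) = [-20]
z = y + H·x̄ = [-20] + [18] = [-2]

z = [-2]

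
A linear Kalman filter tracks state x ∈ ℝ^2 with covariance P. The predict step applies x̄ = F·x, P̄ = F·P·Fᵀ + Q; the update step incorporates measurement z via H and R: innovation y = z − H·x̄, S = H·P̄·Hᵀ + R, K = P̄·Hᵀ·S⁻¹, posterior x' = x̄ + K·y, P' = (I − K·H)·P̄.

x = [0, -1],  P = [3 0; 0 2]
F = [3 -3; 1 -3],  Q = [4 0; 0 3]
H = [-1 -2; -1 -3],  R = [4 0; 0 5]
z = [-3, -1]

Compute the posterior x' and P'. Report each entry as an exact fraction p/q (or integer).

x̄ = F·x = [3, 3]
P̄ = F·P·Fᵀ + Q = [49 27; 27 24]
y = z − H·x̄ = [6, 11]
S = H·P̄·Hᵀ + R = [257 328; 328 432]
K = P̄·Hᵀ·S⁻¹ = [-116/215 187/1720; 9/430 -843/3440]
x' = x̄ + K·y = [1649/1720, 1479/3440]
P' = (I − K·H)·P̄ = [6503/860 -4647/1720; -4647/1720 4503/3440]

x' = [1649/1720, 1479/3440]
P' = [6503/860 -4647/1720; -4647/1720 4503/3440]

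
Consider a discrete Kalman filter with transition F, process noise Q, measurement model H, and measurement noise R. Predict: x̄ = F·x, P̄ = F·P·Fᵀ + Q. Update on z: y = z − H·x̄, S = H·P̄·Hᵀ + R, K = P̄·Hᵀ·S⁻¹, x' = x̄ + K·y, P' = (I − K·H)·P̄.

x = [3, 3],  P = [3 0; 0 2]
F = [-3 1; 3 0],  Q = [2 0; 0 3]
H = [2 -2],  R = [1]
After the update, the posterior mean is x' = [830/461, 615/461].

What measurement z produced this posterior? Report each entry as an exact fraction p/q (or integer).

x̄ = F·x = [-6, 9]
P̄ = F·P·Fᵀ + Q = [31 -27; -27 30]
S = H·P̄·Hᵀ + R = [461]
K = P̄·Hᵀ·S⁻¹ = [116/461; -114/461]
x' − x̄ = [3596/461, -3534/461] = K·y
y = (KᵀK)⁻¹·Kᵀ·(x' − x̄) = [31]
z = y + H·x̄ = [31] + [-30] = [1]

z = [1]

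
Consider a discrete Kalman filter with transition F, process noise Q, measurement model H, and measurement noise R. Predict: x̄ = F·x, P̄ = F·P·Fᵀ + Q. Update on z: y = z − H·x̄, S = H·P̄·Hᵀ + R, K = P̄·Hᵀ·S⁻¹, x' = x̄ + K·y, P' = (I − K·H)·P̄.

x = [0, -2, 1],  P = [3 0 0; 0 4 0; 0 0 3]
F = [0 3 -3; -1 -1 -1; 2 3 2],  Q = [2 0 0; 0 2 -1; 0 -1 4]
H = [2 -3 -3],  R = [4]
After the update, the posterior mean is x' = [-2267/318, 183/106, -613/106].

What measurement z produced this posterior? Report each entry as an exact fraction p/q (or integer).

x̄ = F·x = [-9, 1, -4]
P̄ = F·P·Fᵀ + Q = [65 -3 18; -3 12 -25; 18 -25 64]
S = H·P̄·Hᵀ + R = [318]
K = P̄·Hᵀ·S⁻¹ = [85/318; 11/106; -27/106]
x' − x̄ = [595/318, 77/106, -189/106] = K·y
y = (KᵀK)⁻¹·Kᵀ·(x' − x̄) = [7]
z = y + H·x̄ = [7] + [-9] = [-2]

z = [-2]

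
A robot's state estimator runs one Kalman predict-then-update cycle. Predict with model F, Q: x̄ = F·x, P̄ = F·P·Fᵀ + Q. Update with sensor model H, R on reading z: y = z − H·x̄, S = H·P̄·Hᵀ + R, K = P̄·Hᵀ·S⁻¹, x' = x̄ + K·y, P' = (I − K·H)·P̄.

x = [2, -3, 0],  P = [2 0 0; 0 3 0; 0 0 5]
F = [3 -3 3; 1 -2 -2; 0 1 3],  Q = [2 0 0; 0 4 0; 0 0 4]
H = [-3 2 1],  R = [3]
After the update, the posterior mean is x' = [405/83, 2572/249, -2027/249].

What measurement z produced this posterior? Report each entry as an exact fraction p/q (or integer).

z = [-2]

x̄ = F·x = [15, 8, -3]
P̄ = F·P·Fᵀ + Q = [92 -6 36; -6 38 -36; 36 -36 52]
S = H·P̄·Hᵀ + R = [747]
K = P̄·Hᵀ·S⁻¹ = [-28/83; 58/747; -128/747]
x' − x̄ = [-840/83, 580/249, -1280/249] = K·y
y = (KᵀK)⁻¹·Kᵀ·(x' − x̄) = [30]
z = y + H·x̄ = [30] + [-32] = [-2]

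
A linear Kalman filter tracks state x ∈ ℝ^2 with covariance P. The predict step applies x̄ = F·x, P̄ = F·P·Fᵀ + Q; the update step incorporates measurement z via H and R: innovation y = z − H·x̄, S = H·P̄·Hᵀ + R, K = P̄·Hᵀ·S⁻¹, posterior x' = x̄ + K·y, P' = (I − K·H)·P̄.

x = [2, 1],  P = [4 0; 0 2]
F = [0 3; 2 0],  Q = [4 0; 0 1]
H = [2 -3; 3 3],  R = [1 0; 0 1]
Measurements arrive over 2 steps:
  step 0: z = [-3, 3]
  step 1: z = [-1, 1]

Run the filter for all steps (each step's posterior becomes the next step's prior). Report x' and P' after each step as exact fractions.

step 0: x̄ = F·x = [3, 4]
step 0: P̄ = F·P·Fᵀ + Q = [22 0; 0 17]
step 0: y = z − H·x̄ = [3, -18]
step 0: S = H·P̄·Hᵀ + R = [242 -21; -21 352]
step 0: K = P̄·Hᵀ·S⁻¹ = [16874/84743 16896/84743; -16881/84743 11271/84743]
step 0: x' = x̄ + K·y = [723/84743, 85451/84743]
step 0: P' = (I − K·H)·P̄ = [6754/84743 -1122/84743; -1122/84743 4879/84743]
step 1: x̄ = F·x = [256353/84743, 1446/84743]
step 1: P̄ = F·P·Fᵀ + Q = [382883/84743 -6732/84743; -6732/84743 111759/84743]
step 1: y = z − H·x̄ = [-593111/84743, -688654/84743]
step 1: S = H·P̄·Hᵀ + R = [2702890/84743 1311663/84743; 1311663/84743 4415345/84743]
step 1: K = P̄·Hᵀ·S⁻¹ = [23484457/120525967 23826948/120525967; -23047236/120525967 15447411/120525967]
step 1: x' = x̄ + K·y = [6605624/120525967, 37831188/120525967]
step 1: P' = (I − K·H)·P̄ = [9462281/120525967 -1519965/120525967; -1519965/120525967 6669102/120525967]

step 0: x' = [723/84743, 85451/84743], P' = [6754/84743 -1122/84743; -1122/84743 4879/84743]
step 1: x' = [6605624/120525967, 37831188/120525967], P' = [9462281/120525967 -1519965/120525967; -1519965/120525967 6669102/120525967]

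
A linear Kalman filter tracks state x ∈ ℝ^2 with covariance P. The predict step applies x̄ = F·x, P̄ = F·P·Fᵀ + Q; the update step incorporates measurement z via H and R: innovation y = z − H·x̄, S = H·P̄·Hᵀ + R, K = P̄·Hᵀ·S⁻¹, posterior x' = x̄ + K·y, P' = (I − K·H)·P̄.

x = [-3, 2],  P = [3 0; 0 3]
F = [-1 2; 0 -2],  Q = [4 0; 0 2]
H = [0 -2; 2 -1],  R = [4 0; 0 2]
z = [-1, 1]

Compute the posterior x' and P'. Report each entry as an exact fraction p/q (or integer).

x̄ = F·x = [7, -4]
P̄ = F·P·Fᵀ + Q = [19 -12; -12 14]
y = z − H·x̄ = [-9, -17]
S = H·P̄·Hᵀ + R = [60 76; 76 140]
K = P̄·Hᵀ·S⁻¹ = [-55/328 147/328; -129/328 -19/328]
x' = x̄ + K·y = [73/82, 43/82]
P' = (I − K·H)·P̄ = [101/164 55/164; 55/164 129/164]

x' = [73/82, 43/82]
P' = [101/164 55/164; 55/164 129/164]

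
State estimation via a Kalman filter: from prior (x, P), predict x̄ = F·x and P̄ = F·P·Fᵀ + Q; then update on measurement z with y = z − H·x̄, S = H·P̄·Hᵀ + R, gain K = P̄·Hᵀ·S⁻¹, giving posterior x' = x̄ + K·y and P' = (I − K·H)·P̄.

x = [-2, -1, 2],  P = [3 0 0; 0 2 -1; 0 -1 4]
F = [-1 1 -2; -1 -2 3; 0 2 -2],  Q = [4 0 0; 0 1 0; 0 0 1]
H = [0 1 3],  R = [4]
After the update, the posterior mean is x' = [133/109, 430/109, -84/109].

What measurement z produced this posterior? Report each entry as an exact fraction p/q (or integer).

z = [2]

x̄ = F·x = [-3, 10, -6]
P̄ = F·P·Fᵀ + Q = [29 -32 26; -32 60 -42; 26 -42 33]
S = H·P̄·Hᵀ + R = [109]
K = P̄·Hᵀ·S⁻¹ = [46/109; -66/109; 57/109]
x' − x̄ = [460/109, -660/109, 570/109] = K·y
y = (KᵀK)⁻¹·Kᵀ·(x' − x̄) = [10]
z = y + H·x̄ = [10] + [-8] = [2]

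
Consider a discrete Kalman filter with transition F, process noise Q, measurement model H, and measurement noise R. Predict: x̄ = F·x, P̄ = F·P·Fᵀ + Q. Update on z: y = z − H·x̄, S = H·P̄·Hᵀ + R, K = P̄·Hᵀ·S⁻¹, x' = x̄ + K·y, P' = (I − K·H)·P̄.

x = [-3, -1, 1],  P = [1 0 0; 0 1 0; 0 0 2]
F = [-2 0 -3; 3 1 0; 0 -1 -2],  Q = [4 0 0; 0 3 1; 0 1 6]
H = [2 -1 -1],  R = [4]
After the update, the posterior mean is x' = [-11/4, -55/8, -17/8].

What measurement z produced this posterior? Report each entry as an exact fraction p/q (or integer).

x̄ = F·x = [3, -10, -1]
P̄ = F·P·Fᵀ + Q = [26 -6 12; -6 13 0; 12 0 15]
S = H·P̄·Hᵀ + R = [112]
K = P̄·Hᵀ·S⁻¹ = [23/56; -25/112; 9/112]
x' − x̄ = [-23/4, 25/8, -9/8] = K·y
y = (KᵀK)⁻¹·Kᵀ·(x' − x̄) = [-14]
z = y + H·x̄ = [-14] + [17] = [3]

z = [3]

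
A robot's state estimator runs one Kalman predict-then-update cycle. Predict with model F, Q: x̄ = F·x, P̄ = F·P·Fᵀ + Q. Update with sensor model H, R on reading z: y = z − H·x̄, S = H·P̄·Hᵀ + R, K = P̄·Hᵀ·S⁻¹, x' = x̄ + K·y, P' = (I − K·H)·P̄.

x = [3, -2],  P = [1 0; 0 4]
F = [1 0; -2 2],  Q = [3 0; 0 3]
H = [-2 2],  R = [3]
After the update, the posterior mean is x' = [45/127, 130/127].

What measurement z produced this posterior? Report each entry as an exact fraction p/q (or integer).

z = [2]

x̄ = F·x = [3, -10]
P̄ = F·P·Fᵀ + Q = [4 -2; -2 23]
S = H·P̄·Hᵀ + R = [127]
K = P̄·Hᵀ·S⁻¹ = [-12/127; 50/127]
x' − x̄ = [-336/127, 1400/127] = K·y
y = (KᵀK)⁻¹·Kᵀ·(x' − x̄) = [28]
z = y + H·x̄ = [28] + [-26] = [2]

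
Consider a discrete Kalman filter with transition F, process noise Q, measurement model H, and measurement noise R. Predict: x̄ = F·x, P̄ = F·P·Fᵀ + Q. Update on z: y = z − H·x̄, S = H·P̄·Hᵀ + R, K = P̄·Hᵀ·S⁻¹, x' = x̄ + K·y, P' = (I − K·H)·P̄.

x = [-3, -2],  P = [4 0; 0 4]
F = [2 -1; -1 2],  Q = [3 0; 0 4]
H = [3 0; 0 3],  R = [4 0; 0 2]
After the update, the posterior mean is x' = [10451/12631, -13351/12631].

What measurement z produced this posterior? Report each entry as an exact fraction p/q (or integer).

x̄ = F·x = [-4, -1]
P̄ = F·P·Fᵀ + Q = [23 -16; -16 24]
S = H·P̄·Hᵀ + R = [211 -144; -144 218]
K = P̄·Hᵀ·S⁻¹ = [4065/12631 -96/12631; -48/12631 4140/12631]
x' − x̄ = [60975/12631, -720/12631] = K·y
y = (KᵀK)⁻¹·Kᵀ·(x' − x̄) = [15, 0]
z = y + H·x̄ = [15, 0] + [-12, -3] = [3, -3]

z = [3, -3]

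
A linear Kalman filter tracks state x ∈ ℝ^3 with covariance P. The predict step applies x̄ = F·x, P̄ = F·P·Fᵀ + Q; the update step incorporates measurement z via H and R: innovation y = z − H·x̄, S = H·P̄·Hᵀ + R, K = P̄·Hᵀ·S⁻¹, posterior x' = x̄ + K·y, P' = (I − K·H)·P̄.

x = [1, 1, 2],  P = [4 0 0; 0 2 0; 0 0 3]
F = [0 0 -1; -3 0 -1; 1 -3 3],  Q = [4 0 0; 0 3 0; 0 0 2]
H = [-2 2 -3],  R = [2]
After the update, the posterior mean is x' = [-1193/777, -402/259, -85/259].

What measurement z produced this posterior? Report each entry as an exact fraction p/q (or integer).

z = [1]

x̄ = F·x = [-2, -5, 4]
P̄ = F·P·Fᵀ + Q = [7 3 -9; 3 42 -21; -9 -21 51]
S = H·P̄·Hᵀ + R = [777]
K = P̄·Hᵀ·S⁻¹ = [19/777; 47/259; -59/259]
x' − x̄ = [361/777, 893/259, -1121/259] = K·y
y = (KᵀK)⁻¹·Kᵀ·(x' − x̄) = [19]
z = y + H·x̄ = [19] + [-18] = [1]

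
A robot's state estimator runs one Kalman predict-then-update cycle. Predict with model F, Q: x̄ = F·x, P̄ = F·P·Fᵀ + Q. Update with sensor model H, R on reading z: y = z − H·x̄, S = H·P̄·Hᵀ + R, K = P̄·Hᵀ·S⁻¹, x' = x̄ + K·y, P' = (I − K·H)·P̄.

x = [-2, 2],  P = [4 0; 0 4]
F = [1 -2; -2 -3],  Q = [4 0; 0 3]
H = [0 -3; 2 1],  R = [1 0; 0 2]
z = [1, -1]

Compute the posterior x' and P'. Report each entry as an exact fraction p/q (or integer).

x' = [-18698/39511, -12401/39511]
P' = [20264/39511 -2096/39511; -2096/39511 4366/39511]

x̄ = F·x = [-6, -2]
P̄ = F·P·Fᵀ + Q = [24 16; 16 55]
y = z − H·x̄ = [-5, 13]
S = H·P̄·Hᵀ + R = [496 -261; -261 217]
K = P̄·Hᵀ·S⁻¹ = [6288/39511 19216/39511; -13098/39511 87/39511]
x' = x̄ + K·y = [-18698/39511, -12401/39511]
P' = (I − K·H)·P̄ = [20264/39511 -2096/39511; -2096/39511 4366/39511]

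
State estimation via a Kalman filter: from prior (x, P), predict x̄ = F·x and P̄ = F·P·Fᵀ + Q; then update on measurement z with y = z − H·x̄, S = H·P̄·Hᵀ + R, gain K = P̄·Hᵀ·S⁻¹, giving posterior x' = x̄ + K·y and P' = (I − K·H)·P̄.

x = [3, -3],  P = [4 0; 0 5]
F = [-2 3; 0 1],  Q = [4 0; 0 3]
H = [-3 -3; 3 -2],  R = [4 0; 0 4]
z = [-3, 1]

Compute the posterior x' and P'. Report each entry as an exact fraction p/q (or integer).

x̄ = F·x = [-15, -3]
P̄ = F·P·Fᵀ + Q = [65 15; 15 8]
y = z − H·x̄ = [-57, 40]
S = H·P̄·Hᵀ + R = [931 -582; -582 441]
K = P̄·Hᵀ·S⁻¹ = [-1090/7983 4645/23949; -4517/23949 -13159/71847]
x' = x̄ + K·y = [12955/23949, 30506/71847]
P' = (I − K·H)·P̄ = [1820/7983 -1100/23949; -1100/23949 21368/71847]

x' = [12955/23949, 30506/71847]
P' = [1820/7983 -1100/23949; -1100/23949 21368/71847]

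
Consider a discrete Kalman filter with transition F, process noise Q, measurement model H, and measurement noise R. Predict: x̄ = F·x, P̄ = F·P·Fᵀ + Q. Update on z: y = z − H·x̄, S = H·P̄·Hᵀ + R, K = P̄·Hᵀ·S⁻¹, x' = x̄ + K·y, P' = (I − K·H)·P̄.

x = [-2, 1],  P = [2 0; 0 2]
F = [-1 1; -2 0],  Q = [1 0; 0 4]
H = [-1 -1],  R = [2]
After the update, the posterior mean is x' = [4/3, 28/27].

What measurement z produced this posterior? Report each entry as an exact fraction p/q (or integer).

x̄ = F·x = [3, 4]
P̄ = F·P·Fᵀ + Q = [5 4; 4 12]
S = H·P̄·Hᵀ + R = [27]
K = P̄·Hᵀ·S⁻¹ = [-1/3; -16/27]
x' − x̄ = [-5/3, -80/27] = K·y
y = (KᵀK)⁻¹·Kᵀ·(x' − x̄) = [5]
z = y + H·x̄ = [5] + [-7] = [-2]

z = [-2]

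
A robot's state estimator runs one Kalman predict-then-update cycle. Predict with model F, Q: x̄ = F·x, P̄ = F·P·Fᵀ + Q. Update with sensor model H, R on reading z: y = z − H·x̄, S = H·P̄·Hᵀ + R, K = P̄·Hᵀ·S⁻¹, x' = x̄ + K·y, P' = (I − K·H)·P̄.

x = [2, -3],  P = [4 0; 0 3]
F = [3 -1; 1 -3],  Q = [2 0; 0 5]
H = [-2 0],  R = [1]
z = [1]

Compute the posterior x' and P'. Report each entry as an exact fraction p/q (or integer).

x̄ = F·x = [9, 11]
P̄ = F·P·Fᵀ + Q = [41 21; 21 36]
y = z − H·x̄ = [19]
S = H·P̄·Hᵀ + R = [165]
K = P̄·Hᵀ·S⁻¹ = [-82/165; -14/55]
x' = x̄ + K·y = [-73/165, 339/55]
P' = (I − K·H)·P̄ = [41/165 7/55; 7/55 1392/55]

x' = [-73/165, 339/55]
P' = [41/165 7/55; 7/55 1392/55]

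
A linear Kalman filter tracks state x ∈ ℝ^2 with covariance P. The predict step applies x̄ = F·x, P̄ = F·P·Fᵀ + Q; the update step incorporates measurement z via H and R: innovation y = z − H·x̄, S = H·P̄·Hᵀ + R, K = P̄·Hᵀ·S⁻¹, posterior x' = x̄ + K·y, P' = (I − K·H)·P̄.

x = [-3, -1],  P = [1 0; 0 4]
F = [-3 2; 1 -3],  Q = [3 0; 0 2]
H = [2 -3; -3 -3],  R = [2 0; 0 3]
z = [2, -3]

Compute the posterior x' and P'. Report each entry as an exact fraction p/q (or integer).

x̄ = F·x = [7, 0]
P̄ = F·P·Fᵀ + Q = [28 -27; -27 39]
y = z − H·x̄ = [-12, 18]
S = H·P̄·Hᵀ + R = [789 102; 102 120]
K = P̄·Hᵀ·S⁻¹ = [2791/14046 -5447/28092; -468/2341 -609/4682]
x' = x̄ + K·y = [5269/4682, 135/2341]
P' = (I − K·H)·P̄ = [5501/28092 -9/4682; -9/4682 309/2341]

x' = [5269/4682, 135/2341]
P' = [5501/28092 -9/4682; -9/4682 309/2341]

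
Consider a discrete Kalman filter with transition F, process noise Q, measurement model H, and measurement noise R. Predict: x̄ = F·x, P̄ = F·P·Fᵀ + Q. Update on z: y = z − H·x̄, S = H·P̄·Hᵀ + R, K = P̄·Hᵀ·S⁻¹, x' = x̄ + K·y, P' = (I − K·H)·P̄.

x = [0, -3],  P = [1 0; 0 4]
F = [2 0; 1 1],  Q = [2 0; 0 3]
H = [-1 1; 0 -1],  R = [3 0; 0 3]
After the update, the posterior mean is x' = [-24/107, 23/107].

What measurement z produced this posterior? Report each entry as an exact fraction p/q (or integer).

z = [1, -1]

x̄ = F·x = [0, -3]
P̄ = F·P·Fᵀ + Q = [6 2; 2 8]
S = H·P̄·Hᵀ + R = [13 -6; -6 11]
K = P̄·Hᵀ·S⁻¹ = [-56/107 -50/107; 18/107 -68/107]
x' − x̄ = [-24/107, 344/107] = K·y
y = (KᵀK)⁻¹·Kᵀ·(x' − x̄) = [4, -4]
z = y + H·x̄ = [4, -4] + [-3, 3] = [1, -1]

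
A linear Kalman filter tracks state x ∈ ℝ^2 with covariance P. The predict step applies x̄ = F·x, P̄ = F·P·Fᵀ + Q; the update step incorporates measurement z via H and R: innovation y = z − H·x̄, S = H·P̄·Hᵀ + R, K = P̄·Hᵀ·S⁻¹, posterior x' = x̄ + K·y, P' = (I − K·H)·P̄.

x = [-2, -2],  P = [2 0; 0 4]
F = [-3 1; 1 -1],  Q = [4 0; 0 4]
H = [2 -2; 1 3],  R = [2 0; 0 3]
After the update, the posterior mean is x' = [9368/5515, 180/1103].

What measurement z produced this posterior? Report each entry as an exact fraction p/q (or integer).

z = [3, 2]

x̄ = F·x = [4, 0]
P̄ = F·P·Fᵀ + Q = [26 -10; -10 10]
S = H·P̄·Hᵀ + R = [226 -48; -48 59]
K = P̄·Hᵀ·S⁻¹ = [2028/5515 1276/5515; -140/1103 260/1103]
x' − x̄ = [-12692/5515, 180/1103] = K·y
y = (KᵀK)⁻¹·Kᵀ·(x' − x̄) = [-5, -2]
z = y + H·x̄ = [-5, -2] + [8, 4] = [3, 2]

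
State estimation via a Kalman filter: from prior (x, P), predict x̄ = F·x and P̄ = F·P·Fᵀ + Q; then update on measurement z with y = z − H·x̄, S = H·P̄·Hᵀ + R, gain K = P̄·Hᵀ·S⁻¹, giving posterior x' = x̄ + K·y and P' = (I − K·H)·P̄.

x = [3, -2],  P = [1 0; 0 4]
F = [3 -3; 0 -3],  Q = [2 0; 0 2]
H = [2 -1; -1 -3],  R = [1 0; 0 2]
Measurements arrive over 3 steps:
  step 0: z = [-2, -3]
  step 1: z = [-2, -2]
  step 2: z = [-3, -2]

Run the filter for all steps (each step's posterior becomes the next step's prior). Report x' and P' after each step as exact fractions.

step 0: x̄ = F·x = [15, 6]
step 0: P̄ = F·P·Fᵀ + Q = [47 36; 36 38]
step 0: y = z − H·x̄ = [-26, 30]
step 0: S = H·P̄·Hᵀ + R = [83 -160; -160 607]
step 0: K = P̄·Hᵀ·S⁻¹ = [10406/24781 -3585/24781; -3362/24781 -7010/24781]
step 0: x' = x̄ + K·y = [-6391/24781, 25798/24781]
step 0: P' = (I − K·H)·P̄ = [5484/24781 562/24781; 562/24781 4486/24781]
step 1: x̄ = F·x = [-96567/24781, -77394/24781]
step 1: P̄ = F·P·Fᵀ + Q = [129176/24781 35316/24781; 35316/24781 89936/24781]
step 1: y = z − H·x̄ = [66178/24781, -378311/24781]
step 1: S = H·P̄·Hᵀ + R = [490157/24781 -165124/24781; -165124/24781 1200058/24781]
step 1: K = P̄·Hᵀ·S⁻¹ = [4617076/11318165 -1582242/11318165; -1483984/11318165 -3081922/11318165]
step 1: x' = x̄ + K·y = [-1524013/2263633, 1547636/2263633]
step 1: P' = (I − K·H)·P̄ = [2430816/11318165 244556/11318165; 244556/11318165 1973096/11318165]
step 2: x̄ = F·x = [-9214947/2263633, -4642908/2263633]
step 2: P̄ = F·P·Fᵀ + Q = [11573906/2263633 3111372/2263633; 3111372/2263633 40394194/11318165]
step 2: y = z − H·x̄ = [6996087/2263633, -27670937/2263633]
step 2: S = H·P̄·Hᵀ + R = [220963039/11318165 -72340778/11318165; -72340778/11318165 537394766/11318165]
step 2: K = P̄·Hᵀ·S⁻¹ = [2044274714/5014558123 -700300893/5014558123; -657311312/5014558123 -1364431397/5014558123]
step 2: x' = x̄ + K·y = [-5534899734/5014558123, 4362171817/5014558123]
step 2: P' = (I − K·H)·P̄ = [1076203704/5014558123 108132694/5014558123; 108132694/5014558123 873576700/5014558123]

step 0: x' = [-6391/24781, 25798/24781], P' = [5484/24781 562/24781; 562/24781 4486/24781]
step 1: x' = [-1524013/2263633, 1547636/2263633], P' = [2430816/11318165 244556/11318165; 244556/11318165 1973096/11318165]
step 2: x' = [-5534899734/5014558123, 4362171817/5014558123], P' = [1076203704/5014558123 108132694/5014558123; 108132694/5014558123 873576700/5014558123]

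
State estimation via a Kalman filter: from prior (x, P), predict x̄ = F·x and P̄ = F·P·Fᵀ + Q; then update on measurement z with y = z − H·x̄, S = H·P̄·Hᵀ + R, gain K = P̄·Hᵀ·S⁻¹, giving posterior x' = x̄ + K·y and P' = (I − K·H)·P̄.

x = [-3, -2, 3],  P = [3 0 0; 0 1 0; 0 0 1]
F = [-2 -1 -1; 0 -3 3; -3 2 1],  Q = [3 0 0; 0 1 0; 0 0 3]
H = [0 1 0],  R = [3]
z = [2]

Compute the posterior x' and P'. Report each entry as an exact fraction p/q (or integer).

x' = [5, 83/22, 215/22]
P' = [17 0 15; 0 57/22 -9/22; 15 -9/22 761/22]

x̄ = F·x = [5, 15, 8]
P̄ = F·P·Fᵀ + Q = [17 0 15; 0 19 -3; 15 -3 35]
y = z − H·x̄ = [-13]
S = H·P̄·Hᵀ + R = [22]
K = P̄·Hᵀ·S⁻¹ = [0; 19/22; -3/22]
x' = x̄ + K·y = [5, 83/22, 215/22]
P' = (I − K·H)·P̄ = [17 0 15; 0 57/22 -9/22; 15 -9/22 761/22]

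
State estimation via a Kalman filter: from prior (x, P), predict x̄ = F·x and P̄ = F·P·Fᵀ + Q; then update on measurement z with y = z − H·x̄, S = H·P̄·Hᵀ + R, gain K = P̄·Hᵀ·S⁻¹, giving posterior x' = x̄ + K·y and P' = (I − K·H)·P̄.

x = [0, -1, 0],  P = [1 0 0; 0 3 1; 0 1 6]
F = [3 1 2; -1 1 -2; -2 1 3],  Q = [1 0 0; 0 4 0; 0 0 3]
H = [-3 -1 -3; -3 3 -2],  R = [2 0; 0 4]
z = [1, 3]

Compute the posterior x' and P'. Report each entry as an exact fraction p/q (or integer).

x' = [-43923/56146, 20839/56146, 16645/56146]
P' = [182037/28073 47489/28073 -196915/28073; 47489/28073 66907/84219 -51403/28073; -196915/28073 -51403/28073 218083/28073]

x̄ = F·x = [-1, -1, -1]
P̄ = F·P·Fᵀ + Q = [41 -24 38; -24 28 -30; 38 -30 70]
y = z − H·x̄ = [-6, 1]
S = H·P̄·Hᵀ + R = [1389 1629; 1629 2153]
K = P̄·Hᵀ·S⁻¹ = [-2855/56146 -4907/56146; -31681/168438 13623/56146; -12101/56146 185/56146]
x' = x̄ + K·y = [-43923/56146, 20839/56146, 16645/56146]
P' = (I − K·H)·P̄ = [182037/28073 47489/28073 -196915/28073; 47489/28073 66907/84219 -51403/28073; -196915/28073 -51403/28073 218083/28073]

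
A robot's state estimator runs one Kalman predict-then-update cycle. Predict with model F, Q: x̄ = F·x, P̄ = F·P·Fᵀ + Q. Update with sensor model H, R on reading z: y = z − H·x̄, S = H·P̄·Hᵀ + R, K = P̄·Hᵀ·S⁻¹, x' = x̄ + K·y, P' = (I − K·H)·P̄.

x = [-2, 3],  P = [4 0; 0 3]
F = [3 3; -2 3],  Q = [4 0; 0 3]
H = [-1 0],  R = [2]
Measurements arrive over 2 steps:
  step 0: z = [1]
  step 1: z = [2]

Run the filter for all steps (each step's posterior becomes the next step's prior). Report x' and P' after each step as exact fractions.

step 0: x' = [-61/69, 295/23], P' = [134/69 2/23; 2/23 1055/23]
step 1: x' = [-6134/3357, 18691/3357], P' = [20050/10071 18466/10071; 18466/10071 549061/10071]

step 0: x̄ = F·x = [3, 13]
step 0: P̄ = F·P·Fᵀ + Q = [67 3; 3 46]
step 0: y = z − H·x̄ = [4]
step 0: S = H·P̄·Hᵀ + R = [69]
step 0: K = P̄·Hᵀ·S⁻¹ = [-67/69; -1/23]
step 0: x' = x̄ + K·y = [-61/69, 295/23]
step 0: P' = (I − K·H)·P̄ = [134/69 2/23; 2/23 1055/23]
step 1: x̄ = F·x = [824/23, 2777/69]
step 1: P̄ = F·P·Fᵀ + Q = [10025/23 9233/23; 9233/23 29156/69]
step 1: y = z − H·x̄ = [870/23]
step 1: S = H·P̄·Hᵀ + R = [10071/23]
step 1: K = P̄·Hᵀ·S⁻¹ = [-10025/10071; -9233/10071]
step 1: x' = x̄ + K·y = [-6134/3357, 18691/3357]
step 1: P' = (I − K·H)·P̄ = [20050/10071 18466/10071; 18466/10071 549061/10071]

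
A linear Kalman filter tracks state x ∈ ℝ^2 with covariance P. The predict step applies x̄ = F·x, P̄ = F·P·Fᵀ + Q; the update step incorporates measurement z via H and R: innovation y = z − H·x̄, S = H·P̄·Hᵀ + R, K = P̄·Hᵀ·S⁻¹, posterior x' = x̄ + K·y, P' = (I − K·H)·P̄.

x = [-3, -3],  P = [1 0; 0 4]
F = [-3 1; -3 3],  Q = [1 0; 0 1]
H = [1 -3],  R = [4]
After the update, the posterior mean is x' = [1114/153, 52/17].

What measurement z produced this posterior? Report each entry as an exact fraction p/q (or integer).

z = [-2]

x̄ = F·x = [6, 0]
P̄ = F·P·Fᵀ + Q = [14 21; 21 46]
S = H·P̄·Hᵀ + R = [306]
K = P̄·Hᵀ·S⁻¹ = [-49/306; -13/34]
x' − x̄ = [196/153, 52/17] = K·y
y = (KᵀK)⁻¹·Kᵀ·(x' − x̄) = [-8]
z = y + H·x̄ = [-8] + [6] = [-2]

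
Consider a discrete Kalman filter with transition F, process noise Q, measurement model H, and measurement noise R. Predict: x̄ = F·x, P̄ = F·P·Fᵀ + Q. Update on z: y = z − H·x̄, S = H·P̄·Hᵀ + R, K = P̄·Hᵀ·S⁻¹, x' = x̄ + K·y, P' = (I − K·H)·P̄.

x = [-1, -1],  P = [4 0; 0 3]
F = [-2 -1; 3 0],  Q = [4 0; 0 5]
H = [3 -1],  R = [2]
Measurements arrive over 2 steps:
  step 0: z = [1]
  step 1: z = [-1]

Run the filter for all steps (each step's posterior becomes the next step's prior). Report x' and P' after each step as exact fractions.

step 0: x' = [159/394, 61/394], P' = [413/394 1053/394; 1053/394 3385/394]
step 1: x' = [-14467/137722, 96761/137722], P' = [97249/137722 215523/137722; 215523/137722 691765/137722]

step 0: x̄ = F·x = [3, -3]
step 0: P̄ = F·P·Fᵀ + Q = [23 -24; -24 41]
step 0: y = z − H·x̄ = [-11]
step 0: S = H·P̄·Hᵀ + R = [394]
step 0: K = P̄·Hᵀ·S⁻¹ = [93/394; -113/394]
step 0: x' = x̄ + K·y = [159/394, 61/394]
step 0: P' = (I − K·H)·P̄ = [413/394 1053/394; 1053/394 3385/394]
step 1: x̄ = F·x = [-379/394, 477/394]
step 1: P̄ = F·P·Fᵀ + Q = [10825/394 -5637/394; -5637/394 5687/394]
step 1: y = z − H·x̄ = [610/197]
step 1: S = H·P̄·Hᵀ + R = [68861/197]
step 1: K = P̄·Hᵀ·S⁻¹ = [19056/68861; -11299/68861]
step 1: x' = x̄ + K·y = [-14467/137722, 96761/137722]
step 1: P' = (I − K·H)·P̄ = [97249/137722 215523/137722; 215523/137722 691765/137722]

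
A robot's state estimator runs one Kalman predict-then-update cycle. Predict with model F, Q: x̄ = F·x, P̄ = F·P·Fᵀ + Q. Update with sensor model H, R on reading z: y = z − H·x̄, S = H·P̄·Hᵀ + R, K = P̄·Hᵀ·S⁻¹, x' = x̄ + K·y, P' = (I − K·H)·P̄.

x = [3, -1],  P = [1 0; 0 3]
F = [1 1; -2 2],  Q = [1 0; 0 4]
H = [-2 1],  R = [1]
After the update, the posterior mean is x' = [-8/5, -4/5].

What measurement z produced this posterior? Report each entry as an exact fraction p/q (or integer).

z = [3]

x̄ = F·x = [2, -8]
P̄ = F·P·Fᵀ + Q = [5 4; 4 20]
S = H·P̄·Hᵀ + R = [25]
K = P̄·Hᵀ·S⁻¹ = [-6/25; 12/25]
x' − x̄ = [-18/5, 36/5] = K·y
y = (KᵀK)⁻¹·Kᵀ·(x' − x̄) = [15]
z = y + H·x̄ = [15] + [-12] = [3]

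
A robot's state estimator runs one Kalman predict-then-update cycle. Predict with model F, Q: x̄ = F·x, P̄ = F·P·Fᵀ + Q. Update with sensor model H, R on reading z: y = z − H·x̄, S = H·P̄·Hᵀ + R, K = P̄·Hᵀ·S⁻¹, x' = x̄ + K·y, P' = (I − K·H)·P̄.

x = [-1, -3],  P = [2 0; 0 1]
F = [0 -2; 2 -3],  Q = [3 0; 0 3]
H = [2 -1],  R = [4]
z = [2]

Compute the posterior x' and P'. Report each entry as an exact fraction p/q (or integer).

x' = [36/7, 55/7]
P' = [33/7 58/7; 58/7 124/7]

x̄ = F·x = [6, 7]
P̄ = F·P·Fᵀ + Q = [7 6; 6 20]
y = z − H·x̄ = [-3]
S = H·P̄·Hᵀ + R = [28]
K = P̄·Hᵀ·S⁻¹ = [2/7; -2/7]
x' = x̄ + K·y = [36/7, 55/7]
P' = (I − K·H)·P̄ = [33/7 58/7; 58/7 124/7]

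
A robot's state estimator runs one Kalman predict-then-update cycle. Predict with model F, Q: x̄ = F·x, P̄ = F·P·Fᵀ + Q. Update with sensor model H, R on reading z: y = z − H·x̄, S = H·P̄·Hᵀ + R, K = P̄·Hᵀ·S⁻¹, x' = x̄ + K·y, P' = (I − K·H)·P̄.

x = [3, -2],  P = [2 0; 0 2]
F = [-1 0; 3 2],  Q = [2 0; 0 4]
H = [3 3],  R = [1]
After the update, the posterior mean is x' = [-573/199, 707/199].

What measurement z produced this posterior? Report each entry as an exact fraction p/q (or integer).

z = [2]

x̄ = F·x = [-3, 5]
P̄ = F·P·Fᵀ + Q = [4 -6; -6 30]
S = H·P̄·Hᵀ + R = [199]
K = P̄·Hᵀ·S⁻¹ = [-6/199; 72/199]
x' − x̄ = [24/199, -288/199] = K·y
y = (KᵀK)⁻¹·Kᵀ·(x' − x̄) = [-4]
z = y + H·x̄ = [-4] + [6] = [2]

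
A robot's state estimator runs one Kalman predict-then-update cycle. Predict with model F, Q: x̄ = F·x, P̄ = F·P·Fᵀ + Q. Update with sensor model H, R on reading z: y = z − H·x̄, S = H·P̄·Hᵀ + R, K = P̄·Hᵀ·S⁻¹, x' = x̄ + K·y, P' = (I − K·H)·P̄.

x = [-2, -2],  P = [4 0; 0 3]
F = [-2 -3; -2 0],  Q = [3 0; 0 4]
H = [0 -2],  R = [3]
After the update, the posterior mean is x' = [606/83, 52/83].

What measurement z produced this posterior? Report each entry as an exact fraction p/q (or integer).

x̄ = F·x = [10, 4]
P̄ = F·P·Fᵀ + Q = [46 16; 16 20]
S = H·P̄·Hᵀ + R = [83]
K = P̄·Hᵀ·S⁻¹ = [-32/83; -40/83]
x' − x̄ = [-224/83, -280/83] = K·y
y = (KᵀK)⁻¹·Kᵀ·(x' − x̄) = [7]
z = y + H·x̄ = [7] + [-8] = [-1]

z = [-1]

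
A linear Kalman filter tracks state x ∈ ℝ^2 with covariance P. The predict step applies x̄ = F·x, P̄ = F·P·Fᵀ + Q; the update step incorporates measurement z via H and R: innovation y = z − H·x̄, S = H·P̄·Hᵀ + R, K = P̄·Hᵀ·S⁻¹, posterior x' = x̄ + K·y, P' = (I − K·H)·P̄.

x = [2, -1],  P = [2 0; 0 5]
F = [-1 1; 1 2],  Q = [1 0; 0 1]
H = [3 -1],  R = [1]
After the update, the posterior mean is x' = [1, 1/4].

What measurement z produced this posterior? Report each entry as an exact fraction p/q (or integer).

z = [3]

x̄ = F·x = [-3, 0]
P̄ = F·P·Fᵀ + Q = [8 8; 8 23]
S = H·P̄·Hᵀ + R = [48]
K = P̄·Hᵀ·S⁻¹ = [1/3; 1/48]
x' − x̄ = [4, 1/4] = K·y
y = (KᵀK)⁻¹·Kᵀ·(x' − x̄) = [12]
z = y + H·x̄ = [12] + [-9] = [3]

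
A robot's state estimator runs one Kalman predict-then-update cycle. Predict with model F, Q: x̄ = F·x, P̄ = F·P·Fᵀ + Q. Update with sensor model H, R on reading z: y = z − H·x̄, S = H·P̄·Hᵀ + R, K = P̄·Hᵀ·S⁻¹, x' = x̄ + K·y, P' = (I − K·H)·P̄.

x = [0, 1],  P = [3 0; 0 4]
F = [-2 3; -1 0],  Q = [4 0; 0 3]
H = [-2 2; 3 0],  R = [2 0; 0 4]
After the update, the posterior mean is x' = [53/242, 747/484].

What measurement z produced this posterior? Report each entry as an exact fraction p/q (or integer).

x̄ = F·x = [3, 0]
P̄ = F·P·Fᵀ + Q = [52 6; 6 6]
S = H·P̄·Hᵀ + R = [186 -276; -276 472]
K = P̄·Hᵀ·S⁻¹ = [-23/726 151/484; 207/484 279/968]
x' − x̄ = [-673/242, 747/484] = K·y
y = (KᵀK)⁻¹·Kᵀ·(x' − x̄) = [9, -8]
z = y + H·x̄ = [9, -8] + [-6, 9] = [3, 1]

z = [3, 1]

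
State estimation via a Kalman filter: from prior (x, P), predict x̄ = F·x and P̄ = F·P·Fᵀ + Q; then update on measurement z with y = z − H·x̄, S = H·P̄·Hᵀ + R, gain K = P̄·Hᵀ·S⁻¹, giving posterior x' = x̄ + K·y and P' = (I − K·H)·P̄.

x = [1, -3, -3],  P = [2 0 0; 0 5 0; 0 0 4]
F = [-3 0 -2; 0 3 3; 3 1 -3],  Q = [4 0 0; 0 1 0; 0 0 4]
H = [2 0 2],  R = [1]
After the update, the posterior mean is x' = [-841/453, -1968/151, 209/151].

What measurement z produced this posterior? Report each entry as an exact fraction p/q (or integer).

x̄ = F·x = [3, -18, 9]
P̄ = F·P·Fᵀ + Q = [38 -24 6; -24 82 -21; 6 -21 63]
S = H·P̄·Hᵀ + R = [453]
K = P̄·Hᵀ·S⁻¹ = [88/453; -30/151; 46/151]
x' − x̄ = [-2200/453, 750/151, -1150/151] = K·y
y = (KᵀK)⁻¹·Kᵀ·(x' − x̄) = [-25]
z = y + H·x̄ = [-25] + [24] = [-1]

z = [-1]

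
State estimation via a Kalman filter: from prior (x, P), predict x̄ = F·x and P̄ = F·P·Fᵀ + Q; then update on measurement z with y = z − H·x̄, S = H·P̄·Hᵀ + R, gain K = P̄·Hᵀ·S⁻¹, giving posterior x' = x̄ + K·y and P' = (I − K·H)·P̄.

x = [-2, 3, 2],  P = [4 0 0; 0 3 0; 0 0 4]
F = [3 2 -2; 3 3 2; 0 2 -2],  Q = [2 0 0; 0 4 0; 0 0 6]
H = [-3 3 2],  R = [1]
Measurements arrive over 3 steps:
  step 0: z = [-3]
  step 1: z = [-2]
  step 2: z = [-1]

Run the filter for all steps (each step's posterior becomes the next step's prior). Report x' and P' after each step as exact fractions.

step 0: x̄ = F·x = [-4, 7, 2]
step 0: P̄ = F·P·Fᵀ + Q = [66 38 28; 38 83 2; 28 2 34]
step 0: y = z − H·x̄ = [-40]
step 0: S = H·P̄·Hᵀ + R = [482]
step 0: K = P̄·Hᵀ·S⁻¹ = [-14/241; 139/482; -5/241]
step 0: x' = x̄ + K·y = [-404/241, -1093/241, 682/241]
step 0: P' = (I − K·H)·P̄ = [15514/241 11104/241 6608/241; 11104/241 20685/482 1177/241; 6608/241 1177/241 8144/241]
step 1: x̄ = F·x = [-4762/241, -3127/241, -3550/241]
step 1: P̄ = F·P·Fᵀ + Q = [258590/241 333311/241 91506/241; 333311/241 1119081/482 54101/241; 91506/241 54101/241 65976/241]
step 1: y = z − H·x̄ = [1713/241]
step 1: S = H·P̄·Hᵀ + R = [2357723/482]
step 1: K = P̄·Hᵀ·S⁻¹ = [814350/2357723; 1573781/2357723; 39474/2357723]
step 1: x' = x̄ + K·y = [-40798736/2357723, -19405448/2357723, -34449368/2357723]
step 1: P' = (I − K·H)·P̄ = [1153944520/2357723 601870258/2357723 828518568/2357723; 601870258/2357723 335469661/2357723 400387786/2357723; 828518568/2357723 400387786/2357723 642215910/2357723]
step 2: x̄ = F·x = [-92308368/2357723, -249511288/2357723, 30087840/2357723]
step 2: P̄ = F·P·Fᵀ + Q = [8378076402/2357723 18056733304/2357723 -652249864/2357723; 18056733304/2357723 41563563053/2357723 -2716711106/2357723; -652249864/2357723 -2716711106/2357723 721786334/2357723]
step 2: y = z − H·x̄ = [409075357/2357723]
step 2: S = H·P̄·Hᵀ + R = [102569523778/2357723]
step 2: K = P̄·Hᵀ·S⁻¹ = [13865735489/51284761889; 65087067035/102569523778; -2374905529/51284761889]
step 2: x' = x̄ + K·y = [397891534327/51284761889, 438245373197/102569523778, 242408621809/51284761889]
step 2: P' = (I − K·H)·P̄ = [19150007046032/51284761889 9990661636967/51284761889 13745950981342/51284761889; 9990661636967/51284761889 11379018504083/102569523778 6468000344147/51284761889; 13745950981342/51284761889 6468000344147/51284761889 10915738503028/51284761889]

step 0: x' = [-404/241, -1093/241, 682/241], P' = [15514/241 11104/241 6608/241; 11104/241 20685/482 1177/241; 6608/241 1177/241 8144/241]
step 1: x' = [-40798736/2357723, -19405448/2357723, -34449368/2357723], P' = [1153944520/2357723 601870258/2357723 828518568/2357723; 601870258/2357723 335469661/2357723 400387786/2357723; 828518568/2357723 400387786/2357723 642215910/2357723]
step 2: x' = [397891534327/51284761889, 438245373197/102569523778, 242408621809/51284761889], P' = [19150007046032/51284761889 9990661636967/51284761889 13745950981342/51284761889; 9990661636967/51284761889 11379018504083/102569523778 6468000344147/51284761889; 13745950981342/51284761889 6468000344147/51284761889 10915738503028/51284761889]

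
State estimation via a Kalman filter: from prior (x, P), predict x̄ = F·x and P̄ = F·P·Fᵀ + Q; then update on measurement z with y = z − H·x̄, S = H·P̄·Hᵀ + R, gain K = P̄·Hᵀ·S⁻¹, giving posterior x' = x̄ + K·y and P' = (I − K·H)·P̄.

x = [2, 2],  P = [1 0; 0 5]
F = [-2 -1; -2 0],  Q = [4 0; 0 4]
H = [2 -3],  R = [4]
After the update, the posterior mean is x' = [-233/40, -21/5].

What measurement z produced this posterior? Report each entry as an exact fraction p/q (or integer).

z = [1]

x̄ = F·x = [-6, -4]
P̄ = F·P·Fᵀ + Q = [13 4; 4 8]
S = H·P̄·Hᵀ + R = [80]
K = P̄·Hᵀ·S⁻¹ = [7/40; -1/5]
x' − x̄ = [7/40, -1/5] = K·y
y = (KᵀK)⁻¹·Kᵀ·(x' − x̄) = [1]
z = y + H·x̄ = [1] + [0] = [1]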